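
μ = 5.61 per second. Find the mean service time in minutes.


Mean service time = 1/μ = 1/5.61 second = 0.17825 second
In minutes: 0.17825 × 0.0166667 = 0.002971 min

Final: 0.002971 min


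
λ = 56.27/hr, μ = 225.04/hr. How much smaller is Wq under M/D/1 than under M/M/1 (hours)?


ρ = 56.27/225.04 = 0.2500
Wq(M/M/1) = ρ/(μ−λ) = 0.2500/168.77 = 0.001482 hr
Wq(M/D/1) = ρ/(2(μ−λ)) = 0.0007408 hr
Savings = 0.001482 − 0.0007408 = 0.0007408 hr

Final: 0.0007408 hr


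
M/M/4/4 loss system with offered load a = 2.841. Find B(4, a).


B(c,a) = (a^c/c!) / Σ_{k=0}^{c} a^k/k!
a^4/4! = 2.714399
Σ terms (k=0..4): 1.00000 + 2.84100 + 4.03564 + 3.82175 + 2.71440 = 14.412791
B = 2.714399/14.412791 = 0.188333

Final: 0.188333


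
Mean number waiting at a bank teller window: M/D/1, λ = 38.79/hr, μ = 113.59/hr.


ρ = 38.79/113.59 = 0.3415
M/D/1: Lq = ρ²/(2(1−ρ)) = 0.1166/(2·0.6585) = 0.08855

Final: 0.08855


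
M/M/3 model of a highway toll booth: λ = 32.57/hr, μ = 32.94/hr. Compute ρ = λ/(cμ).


ρ = λ/(cμ) = 32.57/(3·32.94) = 32.57/98.82 = 0.3296

Final: 0.3296


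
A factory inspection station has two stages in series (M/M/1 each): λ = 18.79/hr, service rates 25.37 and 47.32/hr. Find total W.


Each node sees arrival rate λ = 18.79/hr (tandem ⇒ throughput preserved).
W₁ = 1/(μ₁−λ) = 1/(25.37−18.79) = 0.15198 hr
W₂ = 1/(μ₂−λ) = 1/(47.32−18.79) = 0.03505 hr
W_total = W₁ + W₂ = 0.15198 + 0.03505 = 0.18703 hr

Final: 0.18703 hr


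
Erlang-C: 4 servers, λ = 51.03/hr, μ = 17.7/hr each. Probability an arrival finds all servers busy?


a = λ/μ = 2.8831; ρ = a/4 = 0.7208
P₀ = 0.044758 (from M/M/c formula)
C(c,a) = [a^c/(c!(1−ρ))]·P₀ = [69.08905/(24·0.2792)]·0.044758
= 10.30919·0.044758 = 0.461422

Final: 0.461422


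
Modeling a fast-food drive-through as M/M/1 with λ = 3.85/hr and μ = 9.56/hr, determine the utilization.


ρ = λ/μ = 3.85/9.56 = 0.4027

Final: 0.4027


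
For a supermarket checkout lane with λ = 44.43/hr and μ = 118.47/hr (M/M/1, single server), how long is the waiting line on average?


ρ = 44.43/118.47 = 0.3750
Lq = ρ²/(1−ρ) = 0.1406/0.6250 = 0.2250

Final: 0.2250


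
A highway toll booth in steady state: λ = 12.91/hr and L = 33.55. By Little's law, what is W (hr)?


W = L/λ = 33.55/12.91 = 2.5988 hr

Final: 2.5988 hr


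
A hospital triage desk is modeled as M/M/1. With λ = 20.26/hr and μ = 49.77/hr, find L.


ρ = λ/μ = 20.26/49.77 = 0.4071
L = ρ/(1−ρ) = 0.4071/(1 − 0.4071) = 0.4071/0.5929 = 0.6865

Final: 0.6865


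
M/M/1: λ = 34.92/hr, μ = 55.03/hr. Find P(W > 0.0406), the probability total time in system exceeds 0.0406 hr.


W ~ Exponential(μ−λ) for M/M/1.
μ − λ = 55.03 − 34.92 = 20.1100
P(W > t) = e^{−(μ−λ)t} = e^{−0.8165} = 0.441991

Final: 0.441991


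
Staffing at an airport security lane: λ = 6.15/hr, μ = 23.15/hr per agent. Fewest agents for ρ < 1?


Stability requires cμ > λ ⇔ c > λ/μ.
λ/μ = 6.15/23.15 = 0.2657
Minimum integer c = ⌊0.2657⌋ + 1 = 1
Check: 1·23.15 = 23.15 > 6.15, while 0·23.15 = 0.00 ≤ 6.15

Final: 1 servers


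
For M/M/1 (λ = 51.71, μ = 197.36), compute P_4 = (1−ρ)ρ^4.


ρ = 51.71/197.36 = 0.2620
P_n = (1−ρ)·ρ^n = (1 − 0.2620)·0.2620^4 = 0.7380·0.004713 = 0.003478

Final: 0.003478


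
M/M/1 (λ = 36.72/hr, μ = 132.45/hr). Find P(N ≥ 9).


ρ = 36.72/132.45 = 0.2772
P(N ≥ n) = ρ^n = 0.2772^9 = 0.000009675

Final: 0.000009675


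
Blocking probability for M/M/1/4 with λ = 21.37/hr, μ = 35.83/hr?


ρ = λ/μ = 21.37/35.83 = 0.5964
P_K = (1−ρ)ρ^K/(1−ρ^(K+1)) = (0.4036·0.126541)/(1 − 0.075472)
= 0.051068/0.924528 = 0.055237

Final: 0.055237


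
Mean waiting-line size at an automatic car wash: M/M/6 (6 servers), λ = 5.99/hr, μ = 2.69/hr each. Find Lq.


a = λ/μ = 2.2268; ρ = a/6 = 0.3711
P₀ = 0.107571
Lq = P₀·a^c·ρ / (c!·(1−ρ)²) = 0.107571·121.91222·0.3711/(720·0.39548)
= 0.01709

Final: 0.01709


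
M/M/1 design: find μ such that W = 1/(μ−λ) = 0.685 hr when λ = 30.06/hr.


W = 1/(μ−λ) ⇒ μ − λ = 1/W = 1/0.685 = 1.4599
μ = λ + 1/W = 30.06 + 1.4599 = 31.5199 per hr

Final: 31.5199 /hr


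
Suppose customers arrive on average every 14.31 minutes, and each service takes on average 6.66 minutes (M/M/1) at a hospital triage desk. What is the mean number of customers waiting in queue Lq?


λ = 60/14.31 = 4.1929 /hr
μ = 60/6.66 = 9.0090 /hr
ρ = λ/μ = 4.1929/9.0090 = 0.4654
Lq = ρ²/(1−ρ) = 0.2166/0.5346 = 0.4052

Final: 0.4052


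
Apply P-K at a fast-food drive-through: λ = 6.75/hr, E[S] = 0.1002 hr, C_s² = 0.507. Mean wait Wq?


ρ = λ·E[S] = 6.75·0.1002 = 0.6764
E[S²] = E[S]²(1+C_s²) = 0.1002²·(1+0.507) = 0.015130
Wq = λ·E[S²]/(2(1−ρ)) = 6.75·0.015130/(2·0.3236) = 0.15778 hr

Final: 0.15778 hr


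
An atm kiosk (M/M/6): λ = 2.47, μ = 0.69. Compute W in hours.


a = 3.5797; ρ = 0.5966; P₀ = 0.026583
Lq = P₀·a^c·ρ/(c!(1−ρ)²) = 0.28486
Wq = Lq/λ = 0.28486/2.47 = 0.11533 hr
W = Wq + 1/μ = 0.11533 + 1.44928 = 1.56460 hr

Final: 1.56460 hr


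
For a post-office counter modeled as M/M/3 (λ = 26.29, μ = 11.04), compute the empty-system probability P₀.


a = λ/μ = 26.29/11.04 = 2.3813; ρ = a/c = 0.7938
Σ_{k=0}^{2} a^k/k! (terms k=0..2) = 1.00000 + 2.38134 + 2.83539 = 6.21673
Tail: a^3/(3!(1−ρ)) = 13.50407/(6·0.2062) = 10.91397
P₀ = 1/(6.21673 + 10.91397) = 1/17.13071 = 0.058375

Final: 0.058375


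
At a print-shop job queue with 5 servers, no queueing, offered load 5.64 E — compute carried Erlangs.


B(5,5.64) = 0.334524 (Erlang-B)
Carried load = a(1 − B) = 5.64·(1 − 0.334524) = 5.64·0.665476 = 3.7533 E

Final: 3.7533 Erlangs


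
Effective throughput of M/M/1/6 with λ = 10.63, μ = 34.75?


ρ = 0.3059; P_K = (1−ρ)ρ^6/(1−ρ^7) = 0.0005689
λ_eff = λ(1 − P_K) = 10.63·(1 − 0.0005689) = 10.63·0.999431 = 10.6240 /hr

Final: 10.6240 /hr


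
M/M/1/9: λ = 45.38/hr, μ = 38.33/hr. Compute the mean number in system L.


ρ = 45.38/38.33 = 1.1839
L = ρ[1 − (K+1)ρ^K + Kρ^(K+1)] / [(1−ρ)(1−ρ^(K+1))]
Numerator: 1.1839·(1 − 10·4.570156 + 9·5.410741) = 4.729919
Denominator: (-0.1839)·(-4.410741) = 0.811263
L = 4.729919/0.811263 = 5.8303

Final: 5.8303


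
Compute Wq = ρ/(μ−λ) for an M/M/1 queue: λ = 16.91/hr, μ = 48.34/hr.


ρ = 16.91/48.34 = 0.3498
Wq = ρ/(μ−λ) = 0.3498/(48.34 − 16.91) = 0.3498/31.43 = 0.01113 hr

Final: 0.01113 hr


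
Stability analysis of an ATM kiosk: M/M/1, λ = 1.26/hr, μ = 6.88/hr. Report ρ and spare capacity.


Total capacity cμ = 1·6.88 = 6.88/hr
ρ = λ/(cμ) = 1.26/6.88 = 0.1831
Stable ⇔ ρ < 1: YES
Spare capacity = cμ − λ = 6.88 − 1.26 = 5.62/hr

Final: ρ = 0.1831; stable; margin = 5.62/hr


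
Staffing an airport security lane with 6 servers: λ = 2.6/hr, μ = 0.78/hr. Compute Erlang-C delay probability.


a = λ/μ = 3.3333; ρ = a/6 = 0.5556
P₀ = 0.034576 (from M/M/c formula)
C(c,a) = [a^c/(c!(1−ρ))]·P₀ = [1371.74211/(720·0.4444)]·0.034576
= 4.28669·0.034576 = 0.148217

Final: 0.148217


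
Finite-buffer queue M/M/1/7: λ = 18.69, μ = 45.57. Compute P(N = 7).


ρ = λ/μ = 18.69/45.57 = 0.4101
P_K = (1−ρ)ρ^K/(1−ρ^(K+1)) = (0.5899·0.001952)/(1 − 0.0008006)
= 0.001151/0.999199 = 0.001152

Final: 0.001152


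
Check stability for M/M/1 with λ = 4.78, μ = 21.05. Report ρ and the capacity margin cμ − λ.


Total capacity cμ = 1·21.05 = 21.05/hr
ρ = λ/(cμ) = 4.78/21.05 = 0.2271
Stable ⇔ ρ < 1: YES
Spare capacity = cμ − λ = 21.05 − 4.78 = 16.27/hr

Final: ρ = 0.2271; stable; margin = 16.27/hr


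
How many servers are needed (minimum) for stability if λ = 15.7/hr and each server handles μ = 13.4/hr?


Stability requires cμ > λ ⇔ c > λ/μ.
λ/μ = 15.7/13.4 = 1.1716
Minimum integer c = ⌊1.1716⌋ + 1 = 2
Check: 2·13.4 = 26.80 > 15.7, while 1·13.4 = 13.40 ≤ 15.7

Final: 2 servers


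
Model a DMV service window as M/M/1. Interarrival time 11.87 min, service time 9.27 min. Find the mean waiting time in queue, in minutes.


λ = 60/11.87 = 5.0548 /hr
μ = 60/9.27 = 6.4725 /hr
ρ = λ/μ = 5.0548/6.4725 = 0.7810
Wq = ρ/(μ−λ) = 0.7810/(6.4725−5.0548) = 0.55085 hr
In minutes: 0.55085·60 = 33.051 min

Final: 33.051 min


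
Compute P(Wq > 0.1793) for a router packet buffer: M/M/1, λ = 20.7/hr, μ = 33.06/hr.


ρ = 20.7/33.06 = 0.6261
P(Wq > t) = ρ·e^{−(μ−λ)t} = 0.6261·e^{−2.2161}
= 0.6261·0.109028 = 0.068266

Final: 0.068266


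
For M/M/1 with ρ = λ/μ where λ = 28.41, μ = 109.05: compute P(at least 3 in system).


ρ = 28.41/109.05 = 0.2605
P(N ≥ n) = ρ^n = 0.2605^3 = 0.017682

Final: 0.017682


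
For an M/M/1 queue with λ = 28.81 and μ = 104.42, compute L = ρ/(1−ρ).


ρ = λ/μ = 28.81/104.42 = 0.2759
L = ρ/(1−ρ) = 0.2759/(1 − 0.2759) = 0.2759/0.7241 = 0.3810

Final: 0.3810


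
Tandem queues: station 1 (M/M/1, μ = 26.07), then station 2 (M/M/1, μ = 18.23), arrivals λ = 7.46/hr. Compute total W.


Each node sees arrival rate λ = 7.46/hr (tandem ⇒ throughput preserved).
W₁ = 1/(μ₁−λ) = 1/(26.07−7.46) = 0.05373 hr
W₂ = 1/(μ₂−λ) = 1/(18.23−7.46) = 0.09285 hr
W_total = W₁ + W₂ = 0.05373 + 0.09285 = 0.14659 hr

Final: 0.14659 hr


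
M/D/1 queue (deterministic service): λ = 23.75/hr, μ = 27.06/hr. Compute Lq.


ρ = 23.75/27.06 = 0.8777
M/D/1: Lq = ρ²/(2(1−ρ)) = 0.7703/(2·0.1223) = 3.14877

Final: 3.14877


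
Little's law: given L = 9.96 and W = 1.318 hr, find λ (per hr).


λ = L/W = 9.96/1.318 = 7.5569 /hr

Final: 7.5569 /hr


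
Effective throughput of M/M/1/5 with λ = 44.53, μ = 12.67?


ρ = 3.5146; P_K = (1−ρ)ρ^5/(1−ρ^6) = 0.715853
λ_eff = λ(1 − P_K) = 44.53·(1 − 0.715853) = 44.53·0.284147 = 12.6531 /hr

Final: 12.6531 /hr


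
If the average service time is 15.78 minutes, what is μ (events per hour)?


μ = 1/(service time) in consistent units.
1 hour = 60 min, so μ = 60/15.78 = 3.8023 per hour

Final: 3.8023 /hr


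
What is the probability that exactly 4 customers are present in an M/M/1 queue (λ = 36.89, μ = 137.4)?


ρ = 36.89/137.4 = 0.2685
P_n = (1−ρ)·ρ^n = (1 − 0.2685)·0.2685^4 = 0.7315·0.005196 = 0.003801

Final: 0.003801


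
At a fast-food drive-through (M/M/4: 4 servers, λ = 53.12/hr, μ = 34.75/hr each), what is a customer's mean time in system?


a = 1.5286; ρ = 0.3822; P₀ = 0.214567
Lq = P₀·a^c·ρ/(c!(1−ρ)²) = 0.04887
Wq = Lq/λ = 0.04887/53.12 = 0.0009200 hr
W = Wq + 1/μ = 0.0009200 + 0.02878 = 0.02970 hr

Final: 0.02970 hr


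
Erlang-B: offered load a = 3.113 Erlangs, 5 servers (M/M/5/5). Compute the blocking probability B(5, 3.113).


B(c,a) = (a^c/c!) / Σ_{k=0}^{c} a^k/k!
a^5/5! = 2.436208
Σ terms (k=0..5): 1.00000 + 3.11300 + 4.84538 + 5.02789 + 3.91296 + 2.43621 = 20.335445
B = 2.436208/20.335445 = 0.119801

Final: 0.119801


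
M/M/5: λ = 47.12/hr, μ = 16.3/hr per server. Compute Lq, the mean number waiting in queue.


a = λ/μ = 2.8908; ρ = a/5 = 0.5782
P₀ = 0.052650
Lq = P₀·a^c·ρ / (c!·(1−ρ)²) = 0.052650·201.87772·0.5782/(120·0.17795)
= 0.28778

Final: 0.28778


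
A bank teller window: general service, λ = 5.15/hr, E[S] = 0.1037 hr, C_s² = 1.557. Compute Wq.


ρ = λ·E[S] = 5.15·0.1037 = 0.5341
E[S²] = E[S]²(1+C_s²) = 0.1037²·(1+1.557) = 0.027497
Wq = λ·E[S²]/(2(1−ρ)) = 5.15·0.027497/(2·0.4659) = 0.15196 hr

Final: 0.15196 hr


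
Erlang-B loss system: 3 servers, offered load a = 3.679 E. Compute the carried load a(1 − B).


B(3,3.679) = 0.420305 (Erlang-B)
Carried load = a(1 − B) = 3.679·(1 − 0.420305) = 3.679·0.579695 = 2.1327 E

Final: 2.1327 Erlangs


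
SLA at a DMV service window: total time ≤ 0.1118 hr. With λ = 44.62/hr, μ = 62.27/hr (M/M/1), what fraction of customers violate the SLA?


W ~ Exponential(μ−λ) for M/M/1.
μ − λ = 62.27 − 44.62 = 17.6500
P(W > t) = e^{−(μ−λ)t} = e^{−1.9733} = 0.139002

Final: 0.139002


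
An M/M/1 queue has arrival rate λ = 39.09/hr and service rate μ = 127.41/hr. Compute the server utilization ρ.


ρ = λ/μ = 39.09/127.41 = 0.3068

Final: 0.3068


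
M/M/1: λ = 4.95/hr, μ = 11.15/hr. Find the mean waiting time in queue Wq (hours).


ρ = 4.95/11.15 = 0.4439
Wq = ρ/(μ−λ) = 0.4439/(11.15 − 4.95) = 0.4439/6.20 = 0.07160 hr

Final: 0.07160 hr


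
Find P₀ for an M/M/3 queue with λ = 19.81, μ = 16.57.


a = λ/μ = 19.81/16.57 = 1.1955; ρ = a/c = 0.3985
Σ_{k=0}^{2} a^k/k! (terms k=0..2) = 1.00000 + 1.19553 + 0.71465 = 2.91018
Tail: a^3/(3!(1−ρ)) = 1.70878/(6·0.6015) = 0.47349
P₀ = 1/(2.91018 + 0.47349) = 1/3.38367 = 0.295537

Final: 0.295537


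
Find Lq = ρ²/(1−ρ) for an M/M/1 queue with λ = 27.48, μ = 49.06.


ρ = 27.48/49.06 = 0.5601
Lq = ρ²/(1−ρ) = 0.3137/0.4399 = 0.7133

Final: 0.7133


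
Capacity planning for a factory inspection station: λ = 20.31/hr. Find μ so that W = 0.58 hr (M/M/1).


W = 1/(μ−λ) ⇒ μ − λ = 1/W = 1/0.58 = 1.7241
μ = λ + 1/W = 20.31 + 1.7241 = 22.0341 per hr

Final: 22.0341 /hr


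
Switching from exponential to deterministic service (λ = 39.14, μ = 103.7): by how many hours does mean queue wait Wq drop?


ρ = 39.14/103.7 = 0.3774
Wq(M/M/1) = ρ/(μ−λ) = 0.3774/64.56 = 0.005846 hr
Wq(M/D/1) = ρ/(2(μ−λ)) = 0.002923 hr
Savings = 0.005846 − 0.002923 = 0.002923 hr

Final: 0.002923 hr


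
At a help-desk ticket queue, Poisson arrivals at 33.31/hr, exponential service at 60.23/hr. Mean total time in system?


W = 1/(μ−λ) = 1/(60.23 − 33.31) = 1/26.92 = 0.03715 hr

Final: 0.03715 hr


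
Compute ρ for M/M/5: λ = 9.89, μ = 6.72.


ρ = λ/(cμ) = 9.89/(5·6.72) = 9.89/33.60 = 0.2943

Final: 0.2943


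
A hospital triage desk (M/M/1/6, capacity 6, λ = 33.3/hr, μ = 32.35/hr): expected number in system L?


ρ = 33.3/32.35 = 1.0294
L = ρ[1 − (K+1)ρ^K + Kρ^(K+1)] / [(1−ρ)(1−ρ^(K+1))]
Numerator: 1.0294·(1 − 7·1.189651 + 6·1.224587) = 0.020549
Denominator: (-0.02937)·(-0.224587) = 0.006595
L = 0.020549/0.006595 = 3.1157

Final: 3.1157


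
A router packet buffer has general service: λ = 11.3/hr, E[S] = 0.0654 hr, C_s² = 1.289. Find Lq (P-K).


ρ = λ·E[S] = 11.3·0.0654 = 0.7390
Lq = ρ²(1+C_s²)/(2(1−ρ)) = 0.5462·(1+1.289)/(2·0.2610)
= 0.5462·2.2890/0.5220 = 2.39509

Final: 2.39509


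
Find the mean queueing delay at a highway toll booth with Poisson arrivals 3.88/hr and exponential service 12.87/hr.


ρ = 3.88/12.87 = 0.3015
Wq = ρ/(μ−λ) = 0.3015/(12.87 − 3.88) = 0.3015/8.99 = 0.03353 hr

Final: 0.03353 hr


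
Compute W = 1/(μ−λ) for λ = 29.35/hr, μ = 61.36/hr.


W = 1/(μ−λ) = 1/(61.36 − 29.35) = 1/32.01 = 0.03124 hr

Final: 0.03124 hr


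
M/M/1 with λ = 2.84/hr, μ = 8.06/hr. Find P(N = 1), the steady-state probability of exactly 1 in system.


ρ = 2.84/8.06 = 0.3524
P_n = (1−ρ)·ρ^n = (1 − 0.3524)·0.3524^1 = 0.6476·0.352357 = 0.228202

Final: 0.228202


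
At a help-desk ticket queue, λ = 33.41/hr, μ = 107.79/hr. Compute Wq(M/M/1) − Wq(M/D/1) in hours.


ρ = 33.41/107.79 = 0.3100
Wq(M/M/1) = ρ/(μ−λ) = 0.3100/74.38 = 0.004167 hr
Wq(M/D/1) = ρ/(2(μ−λ)) = 0.002084 hr
Savings = 0.004167 − 0.002084 = 0.002084 hr

Final: 0.002084 hr


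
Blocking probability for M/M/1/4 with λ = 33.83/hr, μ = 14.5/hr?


ρ = λ/μ = 33.83/14.5 = 2.3331
P_K = (1−ρ)ρ^K/(1−ρ^(K+1)) = (-1.3331·29.630295)/(1 − 69.130545)
= -39.500249/-68.130545 = 0.579773

Final: 0.579773


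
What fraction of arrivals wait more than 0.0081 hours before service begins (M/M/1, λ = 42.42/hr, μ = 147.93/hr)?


ρ = 42.42/147.93 = 0.2868
P(Wq > t) = ρ·e^{−(μ−λ)t} = 0.2868·e^{−0.8546}
= 0.2868·0.425440 = 0.121998

Final: 0.121998


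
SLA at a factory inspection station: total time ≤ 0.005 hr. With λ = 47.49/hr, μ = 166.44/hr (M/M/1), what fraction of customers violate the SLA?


W ~ Exponential(μ−λ) for M/M/1.
μ − λ = 166.44 − 47.49 = 118.9500
P(W > t) = e^{−(μ−λ)t} = e^{−0.5948} = 0.551700

Final: 0.551700


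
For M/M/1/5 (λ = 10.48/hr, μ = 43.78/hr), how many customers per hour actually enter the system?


ρ = 0.2394; P_K = (1−ρ)ρ^5/(1−ρ^6) = 0.0005980
λ_eff = λ(1 − P_K) = 10.48·(1 − 0.0005980) = 10.48·0.999402 = 10.4737 /hr

Final: 10.4737 /hr


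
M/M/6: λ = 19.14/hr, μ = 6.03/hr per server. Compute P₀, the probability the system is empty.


a = λ/μ = 19.14/6.03 = 3.1741; ρ = a/c = 0.5290
Σ_{k=0}^{5} a^k/k! (terms k=0..5) = 1.00000 + 3.17413 + 5.03755 + 5.32994 + 4.22948 + 2.68498 = 21.45609
Tail: a^6/(6!(1−ρ)) = 1022.69876/(720·0.4710) = 3.01588
P₀ = 1/(21.45609 + 3.01588) = 1/24.47197 = 0.040863

Final: 0.040863


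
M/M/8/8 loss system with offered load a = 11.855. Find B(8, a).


B(c,a) = (a^c/c!) / Σ_{k=0}^{c} a^k/k!
a^8/8! = 9675.912739
Σ terms (k=0..8): 1.00000 + 11.85500 + 70.27051 + 277.68564 + 822.99082 + 1951.31124 + 3855.46579 + 6529.50670 + 9675.91274 = 23195.998436
B = 9675.912739/23195.998436 = 0.417137

Final: 0.417137


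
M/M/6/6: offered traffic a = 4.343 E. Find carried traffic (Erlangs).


B(6,4.343) = 0.142406 (Erlang-B)
Carried load = a(1 − B) = 4.343·(1 − 0.142406) = 4.343·0.857594 = 3.7245 E

Final: 3.7245 Erlangs


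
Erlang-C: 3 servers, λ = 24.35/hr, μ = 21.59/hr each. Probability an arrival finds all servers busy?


a = λ/μ = 1.1278; ρ = a/3 = 0.3759
P₀ = 0.317764 (from M/M/c formula)
C(c,a) = [a^c/(c!(1−ρ))]·P₀ = [1.43463/(6·0.6241)]·0.317764
= 0.38315·0.317764 = 0.121750

Final: 0.121750


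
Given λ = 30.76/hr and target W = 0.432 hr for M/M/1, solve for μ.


W = 1/(μ−λ) ⇒ μ − λ = 1/W = 1/0.432 = 2.3148
μ = λ + 1/W = 30.76 + 2.3148 = 33.0748 per hr

Final: 33.0748 /hr


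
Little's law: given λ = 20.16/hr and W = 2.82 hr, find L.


L = λW = 20.16·2.82 = 56.8512

Final: 56.8512


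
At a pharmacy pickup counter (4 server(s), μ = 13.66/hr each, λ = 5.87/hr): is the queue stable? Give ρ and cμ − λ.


Total capacity cμ = 4·13.66 = 54.64/hr
ρ = λ/(cμ) = 5.87/54.64 = 0.1074
Stable ⇔ ρ < 1: YES
Spare capacity = cμ − λ = 54.64 − 5.87 = 48.77/hr

Final: ρ = 0.1074; stable; margin = 48.77/hr


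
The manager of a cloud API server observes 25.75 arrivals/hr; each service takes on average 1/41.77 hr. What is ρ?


ρ = λ/μ = 25.75/41.77 = 0.6165

Final: 0.6165


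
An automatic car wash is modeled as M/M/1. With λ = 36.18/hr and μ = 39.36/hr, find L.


ρ = λ/μ = 36.18/39.36 = 0.9192
L = ρ/(1−ρ) = 0.9192/(1 − 0.9192) = 0.9192/0.08079 = 11.3774

Final: 11.3774


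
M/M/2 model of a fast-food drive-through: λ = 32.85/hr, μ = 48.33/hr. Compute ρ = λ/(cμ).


ρ = λ/(cμ) = 32.85/(2·48.33) = 32.85/96.66 = 0.3399

Final: 0.3399


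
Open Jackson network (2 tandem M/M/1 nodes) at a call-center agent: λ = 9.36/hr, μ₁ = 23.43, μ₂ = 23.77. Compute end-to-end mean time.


Each node sees arrival rate λ = 9.36/hr (tandem ⇒ throughput preserved).
W₁ = 1/(μ₁−λ) = 1/(23.43−9.36) = 0.07107 hr
W₂ = 1/(μ₂−λ) = 1/(23.77−9.36) = 0.06940 hr
W_total = W₁ + W₂ = 0.07107 + 0.06940 = 0.14047 hr

Final: 0.14047 hr


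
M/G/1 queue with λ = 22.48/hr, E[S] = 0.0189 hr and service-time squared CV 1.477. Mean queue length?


ρ = λ·E[S] = 22.48·0.0189 = 0.4249
Lq = ρ²(1+C_s²)/(2(1−ρ)) = 0.1805·(1+1.477)/(2·0.5751)
= 0.1805·2.4770/1.1503 = 0.38873

Final: 0.38873


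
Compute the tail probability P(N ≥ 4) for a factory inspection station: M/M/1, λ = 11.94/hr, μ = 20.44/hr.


ρ = 11.94/20.44 = 0.5841
P(N ≥ n) = ρ^n = 0.5841^4 = 0.116438

Final: 0.116438


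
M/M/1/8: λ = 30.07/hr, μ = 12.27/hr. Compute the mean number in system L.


ρ = 30.07/12.27 = 2.4507
L = ρ[1 − (K+1)ρ^K + Kρ^(K+1)] / [(1−ρ)(1−ρ^(K+1))]
Numerator: 2.4507·(1 − 9·1301.100737 + 8·3188.598140) = 33819.262094
Denominator: (-1.4507)·(-3187.598140) = 4624.225500
L = 33819.262094/4624.225500 = 7.3135

Final: 7.3135


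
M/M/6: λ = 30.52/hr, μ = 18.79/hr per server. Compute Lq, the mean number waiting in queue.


a = λ/μ = 1.6243; ρ = a/6 = 0.2707
P₀ = 0.196975
Lq = P₀·a^c·ρ / (c!·(1−ρ)²) = 0.196975·18.36312·0.2707/(720·0.53186)
= 0.002557

Final: 0.002557


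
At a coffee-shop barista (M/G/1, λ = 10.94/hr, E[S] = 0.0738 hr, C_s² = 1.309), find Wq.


ρ = λ·E[S] = 10.94·0.0738 = 0.8074
E[S²] = E[S]²(1+C_s²) = 0.0738²·(1+1.309) = 0.012576
Wq = λ·E[S²]/(2(1−ρ)) = 10.94·0.012576/(2·0.1926) = 0.35711 hr

Final: 0.35711 hr


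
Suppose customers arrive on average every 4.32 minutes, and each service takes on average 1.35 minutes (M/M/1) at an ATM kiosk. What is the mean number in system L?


λ = 60/4.32 = 13.8889 /hr
μ = 60/1.35 = 44.4444 /hr
ρ = λ/μ = 13.8889/44.4444 = 0.3125
L = ρ/(1−ρ) = 0.3125/0.6875 = 0.4545

Final: 0.4545


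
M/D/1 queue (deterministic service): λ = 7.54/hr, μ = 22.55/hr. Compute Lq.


ρ = 7.54/22.55 = 0.3344
M/D/1: Lq = ρ²/(2(1−ρ)) = 0.1118/(2·0.6656) = 0.08398

Final: 0.08398


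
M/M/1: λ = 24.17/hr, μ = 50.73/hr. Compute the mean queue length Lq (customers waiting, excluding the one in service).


ρ = 24.17/50.73 = 0.4764
Lq = ρ²/(1−ρ) = 0.2270/0.5236 = 0.4336

Final: 0.4336


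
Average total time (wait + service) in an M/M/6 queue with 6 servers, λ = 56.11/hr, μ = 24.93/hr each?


a = 2.2507; ρ = 0.3751; P₀ = 0.105007
Lq = P₀·a^c·ρ/(c!(1−ρ)²) = 0.01821
Wq = Lq/λ = 0.01821/56.11 = 0.0003246 hr
W = Wq + 1/μ = 0.0003246 + 0.04011 = 0.04044 hr

Final: 0.04044 hr


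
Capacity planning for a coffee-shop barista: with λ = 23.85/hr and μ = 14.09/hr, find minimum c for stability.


Stability requires cμ > λ ⇔ c > λ/μ.
λ/μ = 23.85/14.09 = 1.6927
Minimum integer c = ⌊1.6927⌋ + 1 = 2
Check: 2·14.09 = 28.18 > 23.85, while 1·14.09 = 14.09 ≤ 23.85

Final: 2 servers


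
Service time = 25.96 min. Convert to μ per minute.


μ = 1/(service time) in consistent units.
1 minute = 1 min, so μ = 1/25.96 = 0.03852 per minute

Final: 0.03852 /min


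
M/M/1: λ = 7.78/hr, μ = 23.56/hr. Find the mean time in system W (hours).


W = 1/(μ−λ) = 1/(23.56 − 7.78) = 1/15.78 = 0.06337 hr

Final: 0.06337 hr


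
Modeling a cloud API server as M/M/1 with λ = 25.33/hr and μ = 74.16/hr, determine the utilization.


ρ = λ/μ = 25.33/74.16 = 0.3416

Final: 0.3416


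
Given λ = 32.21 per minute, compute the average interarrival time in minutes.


Mean interarrival time = 1/λ = 1/32.21 minute = 0.03105 minute
In minutes: 0.03105 × 1 = 0.03105 min

Final: 0.03105 min


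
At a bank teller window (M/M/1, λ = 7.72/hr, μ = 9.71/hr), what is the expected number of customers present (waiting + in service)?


ρ = λ/μ = 7.72/9.71 = 0.7951
L = ρ/(1−ρ) = 0.7951/(1 − 0.7951) = 0.7951/0.2049 = 3.8794

Final: 3.8794


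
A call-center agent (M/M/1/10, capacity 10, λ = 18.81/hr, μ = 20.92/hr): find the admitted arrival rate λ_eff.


ρ = 0.8991; P_K = (1−ρ)ρ^10/(1−ρ^11) = 0.050521
λ_eff = λ(1 − P_K) = 18.81·(1 − 0.050521) = 18.81·0.949479 = 17.8597 /hr

Final: 17.8597 /hr


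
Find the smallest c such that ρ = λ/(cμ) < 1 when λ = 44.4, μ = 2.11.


Stability requires cμ > λ ⇔ c > λ/μ.
λ/μ = 44.4/2.11 = 21.0427
Minimum integer c = ⌊21.0427⌋ + 1 = 22
Check: 22·2.11 = 46.42 > 44.4, while 21·2.11 = 44.31 ≤ 44.4

Final: 22 servers


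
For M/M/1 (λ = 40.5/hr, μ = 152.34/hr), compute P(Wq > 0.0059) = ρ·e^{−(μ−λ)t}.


ρ = 40.5/152.34 = 0.2659
P(Wq > t) = ρ·e^{−(μ−λ)t} = 0.2659·e^{−0.6599}
= 0.2659·0.516926 = 0.137426

Final: 0.137426


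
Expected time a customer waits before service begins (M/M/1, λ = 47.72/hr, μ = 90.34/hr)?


ρ = 47.72/90.34 = 0.5282
Wq = ρ/(μ−λ) = 0.5282/(90.34 − 47.72) = 0.5282/42.62 = 0.01239 hr

Final: 0.01239 hr


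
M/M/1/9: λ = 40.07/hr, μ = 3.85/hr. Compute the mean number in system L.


ρ = 40.07/3.85 = 10.4078
L = ρ[1 − (K+1)ρ^K + Kρ^(K+1)] / [(1−ρ)(1−ρ^(K+1))]
Numerator: 10.4078·(1 − 10·1432938384.248934 + 9·14913724949.832413) = 1247833303410.281738
Denominator: (-9.4078)·(-14913724948.832413) = 140305225362.781799
L = 1247833303410.281738/140305225362.781799 = 8.8937

Final: 8.8937


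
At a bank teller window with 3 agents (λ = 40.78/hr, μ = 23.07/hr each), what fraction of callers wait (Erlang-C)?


a = λ/μ = 1.7677; ρ = a/3 = 0.5892
P₀ = 0.152185 (from M/M/c formula)
C(c,a) = [a^c/(c!(1−ρ))]·P₀ = [5.52330/(6·0.4108)]·0.152185
= 2.24099·0.152185 = 0.341044

Final: 0.341044


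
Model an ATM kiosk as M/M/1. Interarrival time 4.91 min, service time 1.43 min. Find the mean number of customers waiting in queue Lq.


λ = 60/4.91 = 12.2200 /hr
μ = 60/1.43 = 41.9580 /hr
ρ = λ/μ = 12.2200/41.9580 = 0.2912
Lq = ρ²/(1−ρ) = 0.08482/0.7088 = 0.1197

Final: 0.1197


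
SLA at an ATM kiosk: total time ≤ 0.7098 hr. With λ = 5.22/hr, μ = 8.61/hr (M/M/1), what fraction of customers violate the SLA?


W ~ Exponential(μ−λ) for M/M/1.
μ − λ = 8.61 − 5.22 = 3.3900
P(W > t) = e^{−(μ−λ)t} = e^{−2.4062} = 0.090155

Final: 0.090155


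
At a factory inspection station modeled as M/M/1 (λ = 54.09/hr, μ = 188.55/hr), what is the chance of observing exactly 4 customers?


ρ = 54.09/188.55 = 0.2869
P_n = (1−ρ)·ρ^n = (1 − 0.2869)·0.2869^4 = 0.7131·0.006773 = 0.004830

Final: 0.004830


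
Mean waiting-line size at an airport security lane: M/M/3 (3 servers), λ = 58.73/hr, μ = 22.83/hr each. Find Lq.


a = λ/μ = 2.5725; ρ = a/3 = 0.8575
P₀ = 0.037324
Lq = P₀·a^c·ρ / (c!·(1−ρ)²) = 0.037324·17.02403·0.8575/(6·0.02031)
= 4.47189

Final: 4.47189


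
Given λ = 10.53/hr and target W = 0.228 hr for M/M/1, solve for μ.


W = 1/(μ−λ) ⇒ μ − λ = 1/W = 1/0.228 = 4.3860
μ = λ + 1/W = 10.53 + 4.3860 = 14.9160 per hr

Final: 14.9160 /hr


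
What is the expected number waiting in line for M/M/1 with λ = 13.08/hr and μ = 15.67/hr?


ρ = 13.08/15.67 = 0.8347
Lq = ρ²/(1−ρ) = 0.6968/0.1653 = 4.2155

Final: 4.2155


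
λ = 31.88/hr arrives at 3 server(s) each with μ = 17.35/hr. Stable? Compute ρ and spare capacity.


Total capacity cμ = 3·17.35 = 52.05/hr
ρ = λ/(cμ) = 31.88/52.05 = 0.6125
Stable ⇔ ρ < 1: YES
Spare capacity = cμ − λ = 52.05 − 31.88 = 20.17/hr

Final: ρ = 0.6125; stable; margin = 20.17/hr


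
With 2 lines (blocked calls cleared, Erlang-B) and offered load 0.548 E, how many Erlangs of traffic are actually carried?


B(2,0.548) = 0.088421 (Erlang-B)
Carried load = a(1 − B) = 0.548·(1 − 0.088421) = 0.548·0.911579 = 0.4995 E

Final: 0.4995 Erlangs


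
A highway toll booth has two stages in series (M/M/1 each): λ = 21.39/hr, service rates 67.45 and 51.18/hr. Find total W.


Each node sees arrival rate λ = 21.39/hr (tandem ⇒ throughput preserved).
W₁ = 1/(μ₁−λ) = 1/(67.45−21.39) = 0.02171 hr
W₂ = 1/(μ₂−λ) = 1/(51.18−21.39) = 0.03357 hr
W_total = W₁ + W₂ = 0.02171 + 0.03357 = 0.05528 hr

Final: 0.05528 hr


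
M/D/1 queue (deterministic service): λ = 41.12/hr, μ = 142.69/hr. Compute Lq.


ρ = 41.12/142.69 = 0.2882
M/D/1: Lq = ρ²/(2(1−ρ)) = 0.08305/(2·0.7118) = 0.05833

Final: 0.05833


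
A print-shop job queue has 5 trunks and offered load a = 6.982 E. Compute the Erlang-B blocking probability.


B(c,a) = (a^c/c!) / Σ_{k=0}^{c} a^k/k!
a^5/5! = 138.266821
Σ terms (k=0..5): 1.00000 + 6.98200 + 24.37416 + 56.72680 + 99.01663 + 138.26682 = 326.366411
B = 138.266821/326.366411 = 0.423655

Final: 0.423655


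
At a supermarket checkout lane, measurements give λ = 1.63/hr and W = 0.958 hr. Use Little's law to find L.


L = λW = 1.63·0.958 = 1.5615

Final: 1.5615


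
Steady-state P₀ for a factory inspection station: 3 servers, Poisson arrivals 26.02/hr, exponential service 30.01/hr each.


a = λ/μ = 26.02/30.01 = 0.8670; ρ = a/c = 0.2890
Σ_{k=0}^{2} a^k/k! (terms k=0..2) = 1.00000 + 0.86704 + 0.37588 = 2.24293
Tail: a^3/(3!(1−ρ)) = 0.65181/(6·0.7110) = 0.15280
P₀ = 1/(2.24293 + 0.15280) = 1/2.39572 = 0.417410

Final: 0.417410


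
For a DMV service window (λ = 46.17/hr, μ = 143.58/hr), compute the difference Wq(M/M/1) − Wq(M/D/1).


ρ = 46.17/143.58 = 0.3216
Wq(M/M/1) = ρ/(μ−λ) = 0.3216/97.41 = 0.003301 hr
Wq(M/D/1) = ρ/(2(μ−λ)) = 0.001651 hr
Savings = 0.003301 − 0.001651 = 0.001651 hr

Final: 0.001651 hr


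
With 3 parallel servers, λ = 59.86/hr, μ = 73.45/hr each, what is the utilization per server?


ρ = λ/(cμ) = 59.86/(3·73.45) = 59.86/220.35 = 0.2717

Final: 0.2717


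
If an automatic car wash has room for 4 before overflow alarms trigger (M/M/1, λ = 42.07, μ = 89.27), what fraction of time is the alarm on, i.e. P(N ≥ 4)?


ρ = 42.07/89.27 = 0.4713
P(N ≥ n) = ρ^n = 0.4713^4 = 0.049325

Final: 0.049325


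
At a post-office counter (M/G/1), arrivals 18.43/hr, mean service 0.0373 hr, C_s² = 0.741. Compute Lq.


ρ = λ·E[S] = 18.43·0.0373 = 0.6874
Lq = ρ²(1+C_s²)/(2(1−ρ)) = 0.4726·(1+0.741)/(2·0.3126)
= 0.4726·1.7410/0.6251 = 1.31614

Final: 1.31614


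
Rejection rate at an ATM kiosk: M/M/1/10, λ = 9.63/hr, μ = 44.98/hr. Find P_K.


ρ = λ/μ = 9.63/44.98 = 0.2141
P_K = (1−ρ)ρ^K/(1−ρ^(K+1)) = (0.7859·0.0000002023)/(1 − 0.00000004332)
= 0.0000001590/1.000000 = 0.0000001590

Final: 0.0000001590


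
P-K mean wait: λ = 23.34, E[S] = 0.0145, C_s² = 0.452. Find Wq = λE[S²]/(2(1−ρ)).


ρ = λ·E[S] = 23.34·0.0145 = 0.3384
E[S²] = E[S]²(1+C_s²) = 0.0145²·(1+0.452) = 0.0003053
Wq = λ·E[S²]/(2(1−ρ)) = 23.34·0.0003053/(2·0.6616) = 0.005385 hr

Final: 0.005385 hr


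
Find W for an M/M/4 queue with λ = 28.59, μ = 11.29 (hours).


a = 2.5323; ρ = 0.6331; P₀ = 0.070847
Lq = P₀·a^c·ρ/(c!(1−ρ)²) = 0.57084
Wq = Lq/λ = 0.57084/28.59 = 0.01997 hr
W = Wq + 1/μ = 0.01997 + 0.08857 = 0.10854 hr

Final: 0.10854 hr


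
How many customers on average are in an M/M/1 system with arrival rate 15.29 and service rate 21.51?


ρ = λ/μ = 15.29/21.51 = 0.7108
L = ρ/(1−ρ) = 0.7108/(1 − 0.7108) = 0.7108/0.2892 = 2.4582

Final: 2.4582


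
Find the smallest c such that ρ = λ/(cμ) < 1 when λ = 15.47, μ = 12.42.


Stability requires cμ > λ ⇔ c > λ/μ.
λ/μ = 15.47/12.42 = 1.2456
Minimum integer c = ⌊1.2456⌋ + 1 = 2
Check: 2·12.42 = 24.84 > 15.47, while 1·12.42 = 12.42 ≤ 15.47

Final: 2 servers


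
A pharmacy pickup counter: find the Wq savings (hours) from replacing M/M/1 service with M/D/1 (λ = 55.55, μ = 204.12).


ρ = 55.55/204.12 = 0.2721
Wq(M/M/1) = ρ/(μ−λ) = 0.2721/148.57 = 0.001832 hr
Wq(M/D/1) = ρ/(2(μ−λ)) = 0.0009159 hr
Savings = 0.001832 − 0.0009159 = 0.0009159 hr

Final: 0.0009159 hr


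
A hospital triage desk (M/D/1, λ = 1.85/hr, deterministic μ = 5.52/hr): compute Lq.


ρ = 1.85/5.52 = 0.3351
M/D/1: Lq = ρ²/(2(1−ρ)) = 0.1123/(2·0.6649) = 0.08447

Final: 0.08447


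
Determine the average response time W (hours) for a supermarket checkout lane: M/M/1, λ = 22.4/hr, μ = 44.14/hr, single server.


W = 1/(μ−λ) = 1/(44.14 − 22.4) = 1/21.74 = 0.04600 hr

Final: 0.04600 hr


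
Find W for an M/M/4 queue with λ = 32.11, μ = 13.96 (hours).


a = 2.3001; ρ = 0.5750; P₀ = 0.093300
Lq = P₀·a^c·ρ/(c!(1−ρ)²) = 0.34648
Wq = Lq/λ = 0.34648/32.11 = 0.01079 hr
W = Wq + 1/μ = 0.01079 + 0.07163 = 0.08242 hr

Final: 0.08242 hr


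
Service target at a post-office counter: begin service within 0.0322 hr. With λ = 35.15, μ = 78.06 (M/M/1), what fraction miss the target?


ρ = 35.15/78.06 = 0.4503
P(Wq > t) = ρ·e^{−(μ−λ)t} = 0.4503·e^{−1.3817}
= 0.4503·0.251151 = 0.113092

Final: 0.113092


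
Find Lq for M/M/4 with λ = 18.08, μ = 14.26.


a = λ/μ = 1.2679; ρ = a/4 = 0.3170
P₀ = 0.280192
Lq = P₀·a^c·ρ / (c!·(1−ρ)²) = 0.280192·2.58414·0.3170/(24·0.46653)
= 0.02050

Final: 0.02050


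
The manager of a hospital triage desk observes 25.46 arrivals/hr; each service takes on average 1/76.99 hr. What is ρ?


ρ = λ/μ = 25.46/76.99 = 0.3307

Final: 0.3307


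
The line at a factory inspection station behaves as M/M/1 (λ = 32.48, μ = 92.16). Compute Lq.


ρ = 32.48/92.16 = 0.3524
Lq = ρ²/(1−ρ) = 0.1242/0.6476 = 0.1918

Final: 0.1918


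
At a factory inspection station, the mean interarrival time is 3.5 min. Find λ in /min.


λ = 1/(interarrival time) in consistent units.
1 minute = 1 min, so λ = 1/3.5 = 0.2857 per minute

Final: 0.2857 /min


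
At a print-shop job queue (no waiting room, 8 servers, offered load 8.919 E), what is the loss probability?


B(c,a) = (a^c/c!) / Σ_{k=0}^{c} a^k/k!
a^8/8! = 993.136144
Σ terms (k=0..8): 1.00000 + 8.91900 + 39.77428 + 118.24894 + 263.66556 + 470.32663 + 699.14054 + 890.80493 + 993.13614 = 3485.016031
B = 993.136144/3485.016031 = 0.284973

Final: 0.284973


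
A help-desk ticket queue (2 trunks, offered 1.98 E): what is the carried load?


B(2,1.98) = 0.396786 (Erlang-B)
Carried load = a(1 − B) = 1.98·(1 − 0.396786) = 1.98·0.603214 = 1.1944 E

Final: 1.1944 Erlangs


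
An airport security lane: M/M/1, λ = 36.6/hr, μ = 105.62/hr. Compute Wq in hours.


ρ = 36.6/105.62 = 0.3465
Wq = ρ/(μ−λ) = 0.3465/(105.62 − 36.6) = 0.3465/69.02 = 0.005021 hr

Final: 0.005021 hr


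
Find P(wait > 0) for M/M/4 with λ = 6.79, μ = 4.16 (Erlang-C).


a = λ/μ = 1.6322; ρ = a/4 = 0.4081
P₀ = 0.192731 (from M/M/c formula)
C(c,a) = [a^c/(c!(1−ρ))]·P₀ = [7.09751/(24·0.5919)]·0.192731
= 0.49959·0.192731 = 0.096286

Final: 0.096286


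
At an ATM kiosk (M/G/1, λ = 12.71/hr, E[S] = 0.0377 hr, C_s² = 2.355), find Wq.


ρ = λ·E[S] = 12.71·0.0377 = 0.4792
E[S²] = E[S]²(1+C_s²) = 0.0377²·(1+2.355) = 0.004768
Wq = λ·E[S²]/(2(1−ρ)) = 12.71·0.004768/(2·0.5208) = 0.05818 hr

Final: 0.05818 hr


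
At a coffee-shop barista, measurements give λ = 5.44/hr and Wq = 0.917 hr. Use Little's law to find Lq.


Lq = λWq = 5.44·0.917 = 4.9885

Final: 4.9885


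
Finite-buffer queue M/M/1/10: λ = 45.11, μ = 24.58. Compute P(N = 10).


ρ = λ/μ = 45.11/24.58 = 1.8352
P_K = (1−ρ)ρ^K/(1−ρ^(K+1)) = (-0.8352·433.420537)/(1 − 795.427193)
= -362.006656/-794.427193 = 0.455683

Final: 0.455683


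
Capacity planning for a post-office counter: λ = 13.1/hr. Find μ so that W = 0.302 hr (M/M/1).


W = 1/(μ−λ) ⇒ μ − λ = 1/W = 1/0.302 = 3.3113
μ = λ + 1/W = 13.1 + 3.3113 = 16.4113 per hr

Final: 16.4113 /hr


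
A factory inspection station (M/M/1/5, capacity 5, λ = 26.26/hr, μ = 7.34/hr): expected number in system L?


ρ = 26.26/7.34 = 3.5777
L = ρ[1 − (K+1)ρ^K + Kρ^(K+1)] / [(1−ρ)(1−ρ^(K+1))]
Numerator: 3.5777·(1 − 6·586.129134 + 5·2096.968811) = 24932.937115
Denominator: (-2.5777)·(-2095.968811) = 5402.687997
L = 24932.937115/5402.687997 = 4.6149

Final: 4.6149


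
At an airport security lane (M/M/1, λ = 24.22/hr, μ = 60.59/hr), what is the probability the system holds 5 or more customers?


ρ = 24.22/60.59 = 0.3997
P(N ≥ n) = ρ^n = 0.3997^5 = 0.010206

Final: 0.010206


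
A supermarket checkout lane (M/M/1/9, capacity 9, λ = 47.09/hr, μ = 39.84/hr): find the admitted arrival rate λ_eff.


ρ = 1.1820; P_K = (1−ρ)ρ^9/(1−ρ^10) = 0.189581
λ_eff = λ(1 − P_K) = 47.09·(1 − 0.189581) = 47.09·0.810419 = 38.1626 /hr

Final: 38.1626 /hr


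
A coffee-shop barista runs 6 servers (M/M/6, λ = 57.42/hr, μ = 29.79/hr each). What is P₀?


a = λ/μ = 57.42/29.79 = 1.9275; ρ = a/c = 0.3212
Σ_{k=0}^{5} a^k/k! (terms k=0..5) = 1.00000 + 1.92749 + 1.85761 + 1.19351 + 0.57512 + 0.22171 = 6.77545
Tail: a^6/(6!(1−ρ)) = 51.28096/(720·0.6788) = 0.10493
P₀ = 1/(6.77545 + 0.10493) = 1/6.88038 = 0.145341

Final: 0.145341


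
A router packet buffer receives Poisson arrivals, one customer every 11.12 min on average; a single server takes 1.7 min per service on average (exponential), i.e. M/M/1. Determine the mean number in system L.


λ = 60/11.12 = 5.3957 /hr
μ = 60/1.7 = 35.2941 /hr
ρ = λ/μ = 5.3957/35.2941 = 0.1529
L = ρ/(1−ρ) = 0.1529/0.8471 = 0.1805

Final: 0.1805


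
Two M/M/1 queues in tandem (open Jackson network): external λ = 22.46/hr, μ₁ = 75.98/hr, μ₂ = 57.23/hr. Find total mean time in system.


Each node sees arrival rate λ = 22.46/hr (tandem ⇒ throughput preserved).
W₁ = 1/(μ₁−λ) = 1/(75.98−22.46) = 0.01868 hr
W₂ = 1/(μ₂−λ) = 1/(57.23−22.46) = 0.02876 hr
W_total = W₁ + W₂ = 0.01868 + 0.02876 = 0.04745 hr

Final: 0.04745 hr


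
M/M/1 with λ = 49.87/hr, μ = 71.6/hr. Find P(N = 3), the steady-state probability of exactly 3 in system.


ρ = 49.87/71.6 = 0.6965
P_n = (1−ρ)·ρ^n = (1 − 0.6965)·0.6965^3 = 0.3035·0.337893 = 0.102548

Final: 0.102548


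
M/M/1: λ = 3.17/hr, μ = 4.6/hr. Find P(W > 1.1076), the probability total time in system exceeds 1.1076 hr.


W ~ Exponential(μ−λ) for M/M/1.
μ − λ = 4.6 − 3.17 = 1.4300
P(W > t) = e^{−(μ−λ)t} = e^{−1.5839} = 0.205180

Final: 0.205180


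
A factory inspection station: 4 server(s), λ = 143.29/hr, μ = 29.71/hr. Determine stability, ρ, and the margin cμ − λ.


Total capacity cμ = 4·29.71 = 118.84/hr
ρ = λ/(cμ) = 143.29/118.84 = 1.2057
Stable ⇔ ρ < 1: NO
Spare capacity = cμ − λ = 118.84 − 143.29 = -24.45/hr

Final: ρ = 1.2057; unstable; margin = -24.45/hr


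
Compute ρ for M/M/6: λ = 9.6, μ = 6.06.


ρ = λ/(cμ) = 9.6/(6·6.06) = 9.6/36.36 = 0.2640

Final: 0.2640


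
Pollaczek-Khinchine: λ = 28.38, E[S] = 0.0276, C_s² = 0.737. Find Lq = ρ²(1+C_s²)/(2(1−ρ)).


ρ = λ·E[S] = 28.38·0.0276 = 0.7833
Lq = ρ²(1+C_s²)/(2(1−ρ)) = 0.6135·(1+0.737)/(2·0.2167)
= 0.6135·1.7370/0.4334 = 2.45884

Final: 2.45884


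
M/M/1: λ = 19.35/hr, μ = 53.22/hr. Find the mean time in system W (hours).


W = 1/(μ−λ) = 1/(53.22 − 19.35) = 1/33.87 = 0.02952 hr

Final: 0.02952 hr


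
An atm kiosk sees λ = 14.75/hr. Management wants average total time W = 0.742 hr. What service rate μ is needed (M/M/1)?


W = 1/(μ−λ) ⇒ μ − λ = 1/W = 1/0.742 = 1.3477
μ = λ + 1/W = 14.75 + 1.3477 = 16.0977 per hr

Final: 16.0977 /hr


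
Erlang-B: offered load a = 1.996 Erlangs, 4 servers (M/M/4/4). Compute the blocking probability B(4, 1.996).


B(c,a) = (a^c/c!) / Σ_{k=0}^{c} a^k/k!
a^4/4! = 0.661349
Σ terms (k=0..4): 1.00000 + 1.99600 + 1.99201 + 1.32535 + 0.66135 = 6.974707
B = 0.661349/6.974707 = 0.094821

Final: 0.094821


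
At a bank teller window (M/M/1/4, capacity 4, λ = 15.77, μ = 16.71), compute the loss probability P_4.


ρ = λ/μ = 15.77/16.71 = 0.9437
P_K = (1−ρ)ρ^K/(1−ρ^(K+1)) = (0.05625·0.793270)/(1 − 0.748645)
= 0.044624/0.251355 = 0.177536

Final: 0.177536


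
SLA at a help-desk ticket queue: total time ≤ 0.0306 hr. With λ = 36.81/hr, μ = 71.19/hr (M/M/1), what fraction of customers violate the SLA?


W ~ Exponential(μ−λ) for M/M/1.
μ − λ = 71.19 − 36.81 = 34.3800
P(W > t) = e^{−(μ−λ)t} = e^{−1.0520} = 0.349229

Final: 0.349229


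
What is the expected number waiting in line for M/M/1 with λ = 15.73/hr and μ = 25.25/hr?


ρ = 15.73/25.25 = 0.6230
Lq = ρ²/(1−ρ) = 0.3881/0.3770 = 1.0293

Final: 1.0293
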